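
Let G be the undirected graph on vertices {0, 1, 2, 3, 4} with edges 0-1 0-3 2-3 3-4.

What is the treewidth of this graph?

A width-1 tree decomposition is:
Bags: B1 = {0, 3}  B2 = {0, 1}  B3 = {2, 3}  B4 = {3, 4}
Tree: B1–B2, B1–B3, B1–B4
Each bag holds 2 vertices, so the decomposition has width 1, which upper-bounds the treewidth. Any graph with an edge has treewidth ≥ 1, and G has the edge 3–0. The upper and lower bounds meet at 1, so that is the treewidth.

1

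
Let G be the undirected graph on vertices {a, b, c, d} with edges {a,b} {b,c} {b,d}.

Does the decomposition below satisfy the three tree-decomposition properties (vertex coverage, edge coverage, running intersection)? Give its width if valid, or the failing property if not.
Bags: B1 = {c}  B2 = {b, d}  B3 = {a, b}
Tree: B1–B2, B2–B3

No — edge (b,c) lies in no bag.

A tree decomposition must satisfy three properties: every vertex lies in some bag; for every edge, both endpoints lie together in some bag; and for every vertex, the bags containing it form a connected subtree. Here edge (b,c) lies in no bag, so the decomposition is invalid.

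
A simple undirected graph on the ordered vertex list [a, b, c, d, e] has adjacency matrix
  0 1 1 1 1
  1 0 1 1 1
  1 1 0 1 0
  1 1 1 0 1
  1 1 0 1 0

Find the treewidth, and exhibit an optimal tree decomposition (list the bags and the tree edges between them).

Each bag holds 4 vertices, so the decomposition has width 3, which upper-bounds the treewidth. For the lower bound, the 4 vertices {a, b, d, e} are pairwise adjacent, and any tree decomposition puts a clique entirely inside one bag — forcing width ≥ 3. The upper and lower bounds meet at 3, so that is the treewidth.

Treewidth 3.
One such decomposition:
Bags: B1 = {a, b, d, e}  B2 = {a, b, c, d}
Tree: B1–B2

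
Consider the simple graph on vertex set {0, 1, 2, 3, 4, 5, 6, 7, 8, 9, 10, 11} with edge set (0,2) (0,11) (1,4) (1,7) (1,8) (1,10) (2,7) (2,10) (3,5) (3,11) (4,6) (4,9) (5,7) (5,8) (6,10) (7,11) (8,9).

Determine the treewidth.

A width-3 tree decomposition is:
Bags: B1 = {4, 6, 9, 10}  B2 = {1, 4, 9, 10}  B3 = {1, 8, 9, 10}  B4 = {1, 2, 8, 10}  B5 = {1, 2, 7, 8}  B6 = {2, 5, 7, 8}  B7 = {0, 2, 5, 7}  B8 = {0, 5, 7, 11}  B9 = {0, 3, 5, 11}
Tree: B1–B2, B2–B3, B3–B4, B4–B5, B5–B6, B6–B7, B7–B8, B8–B9
Every bag has size at most 4, so the width is 4 − 1 = 3 and tw(G) ≤ 3. For the lower bound: the 4 vertex sets {4,6,9}, {10}, {1}, {2,5,7,8} are disjoint, each induces a connected subgraph, and every pair is joined by at least one edge of G. Contracting each set to a single vertex therefore yields K_{4} as a minor, and since treewidth is minor-monotone, tw(G) ≥ tw(K_{4}) = 3. Combining the bounds, tw(G) = 3.

3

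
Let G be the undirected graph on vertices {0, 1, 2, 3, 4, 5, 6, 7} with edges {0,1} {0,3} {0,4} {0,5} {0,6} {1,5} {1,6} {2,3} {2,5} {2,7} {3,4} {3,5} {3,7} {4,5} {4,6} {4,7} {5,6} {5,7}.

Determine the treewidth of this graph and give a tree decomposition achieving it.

The largest bag has 4 vertices, giving width 3; this decomposition certifies tw(G) ≤ 3. On the other hand G contains the 4-clique {0, 1, 5, 6}. A clique must lie in a single bag of any decomposition, so no decomposition can have width below 3. Hence tw(G) = 3 exactly.

Treewidth 3.
Bags: B1 = {3, 4, 5, 7}  B2 = {2, 3, 5, 7}  B3 = {0, 3, 4, 5}  B4 = {0, 4, 5, 6}  B5 = {0, 1, 5, 6}
Tree: B1–B2, B1–B3, B3–B4, B4–B5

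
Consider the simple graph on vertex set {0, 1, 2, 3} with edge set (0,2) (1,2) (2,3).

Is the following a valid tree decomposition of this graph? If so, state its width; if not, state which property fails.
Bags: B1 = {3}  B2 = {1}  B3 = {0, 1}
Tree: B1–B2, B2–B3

A tree decomposition must satisfy three properties: every vertex lies in some bag; for every edge, both endpoints lie together in some bag; and for every vertex, the bags containing it form a connected subtree. Here vertex 2 appears in no bag, so the decomposition is invalid.

No — vertex 2 appears in no bag.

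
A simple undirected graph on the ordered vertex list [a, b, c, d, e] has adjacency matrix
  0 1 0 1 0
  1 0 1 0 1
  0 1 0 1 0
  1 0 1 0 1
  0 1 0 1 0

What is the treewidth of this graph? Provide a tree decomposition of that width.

Every bag has size at most 3, so the width is 3 − 1 = 2 and tw(G) ≤ 2. Since b–c–d–a–b is a cycle in G, G is not acyclic. Forests are exactly the graphs of treewidth ≤ 1, so tw(G) ≥ 2. Combining the bounds, tw(G) = 2.

Treewidth 2.
One such decomposition:
Bags: B1 = {b, c, d}  B2 = {a, b, d}  B3 = {b, d, e}
Tree: B1–B2, B2–B3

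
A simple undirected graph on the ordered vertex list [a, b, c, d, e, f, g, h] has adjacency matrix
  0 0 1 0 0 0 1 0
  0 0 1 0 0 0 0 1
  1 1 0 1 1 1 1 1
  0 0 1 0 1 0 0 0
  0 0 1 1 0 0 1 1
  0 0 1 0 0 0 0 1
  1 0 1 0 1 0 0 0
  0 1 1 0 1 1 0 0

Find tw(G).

A width-2 tree decomposition is:
Bags: B1 = {c, e, h}  B2 = {c, d, e}  B3 = {b, c, h}  B4 = {c, e, g}  B5 = {c, f, h}  B6 = {a, c, g}
Tree: B1–B2, B1–B3, B2–B4, B1–B5, B4–B6
Every bag has size at most 3, so the width is 3 − 1 = 2 and tw(G) ≤ 2. On the other hand G contains the 3-clique {c, d, e}. A clique must lie in a single bag of any decomposition, so no decomposition can have width below 2. The upper and lower bounds meet at 2, so that is the treewidth.

2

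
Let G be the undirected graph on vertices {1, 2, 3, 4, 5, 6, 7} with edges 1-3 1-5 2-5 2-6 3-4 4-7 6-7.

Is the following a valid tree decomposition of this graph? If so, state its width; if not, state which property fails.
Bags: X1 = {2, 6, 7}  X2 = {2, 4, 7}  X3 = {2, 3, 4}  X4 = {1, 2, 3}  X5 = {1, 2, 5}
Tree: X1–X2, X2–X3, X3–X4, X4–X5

Yes; width 2.

Every vertex of G appears in some bag (union = {1, 2, 3, 4, 5, 6, 7}); every edge is covered by a bag; and for each vertex v the set of bags containing v is connected in the bag tree. The decomposition is therefore valid. The largest bag has 3 vertices, so the width is 2.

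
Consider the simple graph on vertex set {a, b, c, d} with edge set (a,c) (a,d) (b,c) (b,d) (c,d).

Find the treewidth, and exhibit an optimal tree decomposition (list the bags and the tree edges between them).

Treewidth 2.
One optimal decomposition is:
Bags: B1 = {b, c, d}  B2 = {a, c, d}
Tree: B1–B2

Each bag holds 3 vertices, so the decomposition has width 2, which upper-bounds the treewidth. On the other hand G contains the 3-clique {a, c, d}. A clique must lie in a single bag of any decomposition, so no decomposition can have width below 2. Hence tw(G) = 2 exactly.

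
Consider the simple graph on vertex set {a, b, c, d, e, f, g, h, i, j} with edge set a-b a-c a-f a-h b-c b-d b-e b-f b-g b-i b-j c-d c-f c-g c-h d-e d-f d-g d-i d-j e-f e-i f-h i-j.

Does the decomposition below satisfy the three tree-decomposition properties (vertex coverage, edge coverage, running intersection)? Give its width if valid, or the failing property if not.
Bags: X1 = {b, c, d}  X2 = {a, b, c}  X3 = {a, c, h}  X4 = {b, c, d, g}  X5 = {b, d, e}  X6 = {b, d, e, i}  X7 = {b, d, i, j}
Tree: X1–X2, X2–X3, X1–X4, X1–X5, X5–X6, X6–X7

A tree decomposition must satisfy three properties: every vertex lies in some bag; for every edge, both endpoints lie together in some bag; and for every vertex, the bags containing it form a connected subtree. Here vertex f appears in no bag, so the decomposition is invalid.

No — vertex f appears in no bag.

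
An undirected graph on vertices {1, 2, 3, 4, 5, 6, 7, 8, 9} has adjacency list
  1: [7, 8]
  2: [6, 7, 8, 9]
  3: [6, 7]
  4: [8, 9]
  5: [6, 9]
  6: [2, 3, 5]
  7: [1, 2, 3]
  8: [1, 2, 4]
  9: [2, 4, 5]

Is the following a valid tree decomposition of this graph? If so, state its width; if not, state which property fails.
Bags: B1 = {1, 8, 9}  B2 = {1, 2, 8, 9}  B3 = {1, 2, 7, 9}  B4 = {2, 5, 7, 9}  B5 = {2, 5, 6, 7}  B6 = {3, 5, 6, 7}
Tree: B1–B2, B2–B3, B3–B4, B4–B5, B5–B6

A tree decomposition must satisfy three properties: every vertex lies in some bag; for every edge, both endpoints lie together in some bag; and for every vertex, the bags containing it form a connected subtree. Here vertex 4 appears in no bag, so the decomposition is invalid.

No — vertex 4 appears in no bag.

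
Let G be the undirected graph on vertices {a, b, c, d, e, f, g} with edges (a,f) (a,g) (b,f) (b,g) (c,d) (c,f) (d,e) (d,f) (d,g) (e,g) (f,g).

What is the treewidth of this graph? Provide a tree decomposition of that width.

Treewidth 2.
One such decomposition:
Bags: B1 = {d, f, g}  B2 = {b, f, g}  B3 = {a, f, g}  B4 = {c, d, f}  B5 = {d, e, g}
Tree: B1–B2, B1–B3, B1–B4, B1–B5

Every bag has size at most 3, so the width is 3 − 1 = 2 and tw(G) ≤ 2. Conversely, {d, e, g} is a clique of size 3, and the vertices of any clique must share a bag in every tree decomposition; so some bag has ≥ 3 vertices and tw(G) ≥ 2. Hence tw(G) = 2 exactly.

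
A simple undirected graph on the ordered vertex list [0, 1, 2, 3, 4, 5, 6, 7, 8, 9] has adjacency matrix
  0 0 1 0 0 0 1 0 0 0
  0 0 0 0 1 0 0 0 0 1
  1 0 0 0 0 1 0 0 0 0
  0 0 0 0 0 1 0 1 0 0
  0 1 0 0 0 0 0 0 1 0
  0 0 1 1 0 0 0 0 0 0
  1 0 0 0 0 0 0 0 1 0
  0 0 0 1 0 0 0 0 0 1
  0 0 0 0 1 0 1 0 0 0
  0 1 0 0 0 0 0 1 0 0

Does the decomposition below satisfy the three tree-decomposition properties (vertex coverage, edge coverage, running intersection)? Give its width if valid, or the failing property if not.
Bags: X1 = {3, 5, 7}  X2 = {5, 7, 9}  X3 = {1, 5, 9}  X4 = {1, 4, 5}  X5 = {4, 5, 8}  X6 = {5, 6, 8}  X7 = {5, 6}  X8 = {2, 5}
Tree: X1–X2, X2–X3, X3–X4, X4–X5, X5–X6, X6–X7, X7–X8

A tree decomposition must satisfy three properties: every vertex lies in some bag; for every edge, both endpoints lie together in some bag; and for every vertex, the bags containing it form a connected subtree. Here vertex 0 appears in no bag, so the decomposition is invalid.

No — vertex 0 appears in no bag.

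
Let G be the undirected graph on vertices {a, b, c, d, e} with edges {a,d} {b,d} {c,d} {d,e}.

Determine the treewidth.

1

A width-1 tree decomposition is:
Bags: B1 = {b, d}  B2 = {d, e}  B3 = {c, d}  B4 = {a, d}
Tree: B1–B2, B2–B3, B3–B4
Each bag holds 2 vertices, so the decomposition has width 1, which upper-bounds the treewidth. G has an edge, so its treewidth is at least 1. The upper and lower bounds meet at 1, so that is the treewidth.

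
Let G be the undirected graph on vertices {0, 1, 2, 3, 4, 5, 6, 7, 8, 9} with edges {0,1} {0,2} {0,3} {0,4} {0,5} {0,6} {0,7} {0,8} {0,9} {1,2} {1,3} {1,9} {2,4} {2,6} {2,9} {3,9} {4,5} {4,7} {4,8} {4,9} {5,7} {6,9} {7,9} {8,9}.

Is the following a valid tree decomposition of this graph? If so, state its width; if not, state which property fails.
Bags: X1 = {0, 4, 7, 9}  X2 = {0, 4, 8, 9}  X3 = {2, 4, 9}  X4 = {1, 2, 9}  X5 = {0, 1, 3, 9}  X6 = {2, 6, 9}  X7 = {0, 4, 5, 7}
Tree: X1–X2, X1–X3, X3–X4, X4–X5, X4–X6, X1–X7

No — edge (0,2) lies in no bag.

A tree decomposition must satisfy three properties: every vertex lies in some bag; for every edge, both endpoints lie together in some bag; and for every vertex, the bags containing it form a connected subtree. Here edge (0,2) lies in no bag, so the decomposition is invalid.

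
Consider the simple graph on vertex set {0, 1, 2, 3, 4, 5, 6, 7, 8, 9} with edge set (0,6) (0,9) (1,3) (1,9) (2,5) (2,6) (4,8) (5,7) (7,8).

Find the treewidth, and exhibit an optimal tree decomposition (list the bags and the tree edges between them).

Treewidth 1.
Bags: B1 = {1, 3}  B2 = {1, 9}  B3 = {0, 9}  B4 = {0, 6}  B5 = {2, 6}  B6 = {2, 5}  B7 = {5, 7}  B8 = {7, 8}  B9 = {4, 8}
Tree: B1–B2, B2–B3, B3–B4, B4–B5, B5–B6, B6–B7, B7–B8, B8–B9

Each bag holds 2 vertices, so the decomposition has width 1, which upper-bounds the treewidth. G has an edge, so its treewidth is at least 1. Combining the bounds, tw(G) = 1.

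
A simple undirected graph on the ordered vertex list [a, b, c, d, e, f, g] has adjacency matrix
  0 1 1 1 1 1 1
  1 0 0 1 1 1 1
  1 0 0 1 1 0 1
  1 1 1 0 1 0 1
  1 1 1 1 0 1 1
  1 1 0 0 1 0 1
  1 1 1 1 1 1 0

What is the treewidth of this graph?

4

A width-4 tree decomposition is:
Bags: B1 = {a, c, d, e, g}  B2 = {a, b, d, e, g}  B3 = {a, b, e, f, g}
Tree: B1–B2, B2–B3
Every bag has size at most 5, so the width is 5 − 1 = 4 and tw(G) ≤ 4. For the lower bound, the 5 vertices {a, c, d, e, g} are pairwise adjacent, and any tree decomposition puts a clique entirely inside one bag — forcing width ≥ 4. Hence tw(G) = 4 exactly.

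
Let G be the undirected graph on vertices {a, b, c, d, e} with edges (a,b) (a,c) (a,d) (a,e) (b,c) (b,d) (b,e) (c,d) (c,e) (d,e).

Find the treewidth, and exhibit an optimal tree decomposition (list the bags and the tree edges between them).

With just one bag of size 5, the width is 5 − 1 = 4, so tw(G) ≤ 4. On the other hand G contains the 5-clique {a, b, c, d, e}. A clique must lie in a single bag of any decomposition, so no decomposition can have width below 4. Hence tw(G) = 4 exactly.

Treewidth 4.
Bags: B1 = {a, b, c, d, e}
Tree: (single bag)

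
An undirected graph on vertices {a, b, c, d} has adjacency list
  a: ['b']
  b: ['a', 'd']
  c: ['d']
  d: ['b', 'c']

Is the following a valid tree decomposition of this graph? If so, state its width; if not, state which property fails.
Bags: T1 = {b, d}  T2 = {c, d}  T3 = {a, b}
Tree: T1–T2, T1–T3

Checking the three conditions: (i) the bags cover all of {a, b, c, d}; (ii) for each edge, some bag contains both endpoints; (iii) the bags containing any fixed vertex form a subtree. All hold, so the decomposition is valid with width 2 − 1 = 1.

Yes; width 1.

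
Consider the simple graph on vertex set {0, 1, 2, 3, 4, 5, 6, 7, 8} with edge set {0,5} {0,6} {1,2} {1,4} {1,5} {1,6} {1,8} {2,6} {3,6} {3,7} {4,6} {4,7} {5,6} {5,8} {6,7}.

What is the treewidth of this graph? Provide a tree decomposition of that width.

Each bag holds 3 vertices, so the decomposition has width 2, which upper-bounds the treewidth. Conversely, {1, 5, 8} is a clique of size 3, and the vertices of any clique must share a bag in every tree decomposition; so some bag has ≥ 3 vertices and tw(G) ≥ 2. The upper and lower bounds meet at 2, so that is the treewidth.

Treewidth 2.
One optimal decomposition is:
Bags: B1 = {1, 4, 6}  B2 = {1, 5, 6}  B3 = {1, 5, 8}  B4 = {4, 6, 7}  B5 = {1, 2, 6}  B6 = {0, 5, 6}  B7 = {3, 6, 7}
Tree: B1–B2, B2–B3, B1–B4, B2–B5, B2–B6, B4–B7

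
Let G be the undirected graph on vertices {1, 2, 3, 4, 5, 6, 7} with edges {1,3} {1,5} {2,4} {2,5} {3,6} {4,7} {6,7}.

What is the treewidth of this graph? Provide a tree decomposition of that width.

Treewidth 2.
Bags: B1 = {2, 4, 7}  B2 = {2, 5, 7}  B3 = {1, 5, 7}  B4 = {1, 3, 7}  B5 = {3, 6, 7}
Tree: B1–B2, B2–B3, B3–B4, B4–B5

The largest bag has 3 vertices, giving width 2; this decomposition certifies tw(G) ≤ 2. Since 7–4–2–5–1–3–6–7 is a cycle in G, G is not acyclic. Forests are exactly the graphs of treewidth ≤ 1, so tw(G) ≥ 2. Hence tw(G) = 2 exactly.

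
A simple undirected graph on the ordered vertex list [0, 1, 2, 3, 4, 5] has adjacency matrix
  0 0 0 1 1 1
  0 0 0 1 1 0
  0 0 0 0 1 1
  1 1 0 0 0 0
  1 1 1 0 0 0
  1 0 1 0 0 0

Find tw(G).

2

A width-2 tree decomposition is:
Bags: B1 = {1, 3, 4}  B2 = {0, 3, 4}  B3 = {0, 2, 4}  B4 = {0, 2, 5}
Tree: B1–B2, B2–B3, B3–B4
Each bag holds 3 vertices, so the decomposition has width 2, which upper-bounds the treewidth. Since 1–3–0–4–1 is a cycle in G, G is not acyclic. Forests are exactly the graphs of treewidth ≤ 1, so tw(G) ≥ 2. Combining the bounds, tw(G) = 2.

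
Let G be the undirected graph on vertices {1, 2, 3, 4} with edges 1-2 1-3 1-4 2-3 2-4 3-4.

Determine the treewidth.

3

A width-3 tree decomposition is:
Bags: B1 = {1, 2, 3, 4}
Tree: (single bag)
A single bag containing all 4 vertices is trivially a valid decomposition of width 3. On the other hand G contains the 4-clique {1, 2, 3, 4}. A clique must lie in a single bag of any decomposition, so no decomposition can have width below 3. Therefore the treewidth is 3.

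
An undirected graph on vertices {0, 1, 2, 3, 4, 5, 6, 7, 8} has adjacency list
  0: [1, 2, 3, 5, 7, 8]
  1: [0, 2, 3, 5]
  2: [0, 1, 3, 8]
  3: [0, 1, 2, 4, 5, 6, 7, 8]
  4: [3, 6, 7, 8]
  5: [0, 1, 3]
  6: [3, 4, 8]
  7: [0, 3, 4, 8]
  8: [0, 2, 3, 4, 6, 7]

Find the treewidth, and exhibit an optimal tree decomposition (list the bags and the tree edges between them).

Each bag holds 4 vertices, so the decomposition has width 3, which upper-bounds the treewidth. On the other hand G contains the 4-clique {0, 2, 3, 8}. A clique must lie in a single bag of any decomposition, so no decomposition can have width below 3. The upper and lower bounds meet at 3, so that is the treewidth.

Treewidth 3.
Bags: B1 = {0, 2, 3, 8}  B2 = {0, 1, 2, 3}  B3 = {0, 1, 3, 5}  B4 = {0, 3, 7, 8}  B5 = {3, 4, 7, 8}  B6 = {3, 4, 6, 8}
Tree: B1–B2, B2–B3, B1–B4, B4–B5, B5–B6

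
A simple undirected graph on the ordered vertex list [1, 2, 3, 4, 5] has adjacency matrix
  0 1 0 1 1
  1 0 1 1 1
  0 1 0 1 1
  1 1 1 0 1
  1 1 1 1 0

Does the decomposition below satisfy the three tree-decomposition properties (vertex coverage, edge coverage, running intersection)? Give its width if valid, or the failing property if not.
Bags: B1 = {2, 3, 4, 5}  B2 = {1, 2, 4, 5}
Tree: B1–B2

Every vertex of G appears in some bag (union = {1, 2, 3, 4, 5}); every edge is covered by a bag; and for each vertex v the set of bags containing v is connected in the bag tree. The decomposition is therefore valid. The largest bag has 4 vertices, so the width is 3.

Yes; width 3.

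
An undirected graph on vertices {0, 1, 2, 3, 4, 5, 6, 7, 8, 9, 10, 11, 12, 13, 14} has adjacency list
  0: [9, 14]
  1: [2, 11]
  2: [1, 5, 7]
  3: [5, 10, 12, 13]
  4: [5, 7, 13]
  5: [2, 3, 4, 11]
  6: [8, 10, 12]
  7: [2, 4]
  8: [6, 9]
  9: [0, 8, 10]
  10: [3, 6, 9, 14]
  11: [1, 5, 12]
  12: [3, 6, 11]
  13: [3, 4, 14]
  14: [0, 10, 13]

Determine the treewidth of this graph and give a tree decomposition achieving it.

Treewidth 3.
Bags: B1 = {1, 2, 4, 7}  B2 = {1, 2, 4, 5}  B3 = {1, 4, 5, 11}  B4 = {4, 5, 11, 13}  B5 = {3, 5, 11, 13}  B6 = {3, 11, 12, 13}  B7 = {3, 12, 13, 14}  B8 = {3, 10, 12, 14}  B9 = {6, 10, 12, 14}  B10 = {0, 6, 10, 14}  B11 = {0, 6, 9, 10}  B12 = {0, 6, 8, 9}
Tree: B1–B2, B2–B3, B3–B4, B4–B5, B5–B6, B6–B7, B7–B8, B8–B9, B9–B10, B10–B11, B11–B12

Each bag holds 4 vertices, so the decomposition has width 3, which upper-bounds the treewidth. For the lower bound: the 4 vertex sets {1,2,7}, {4}, {5}, {3,11,12,13} are disjoint, each induces a connected subgraph, and every pair is joined by at least one edge of G. Contracting each set to a single vertex therefore yields K_{4} as a minor, and since treewidth is minor-monotone, tw(G) ≥ tw(K_{4}) = 3. Hence tw(G) = 3 exactly.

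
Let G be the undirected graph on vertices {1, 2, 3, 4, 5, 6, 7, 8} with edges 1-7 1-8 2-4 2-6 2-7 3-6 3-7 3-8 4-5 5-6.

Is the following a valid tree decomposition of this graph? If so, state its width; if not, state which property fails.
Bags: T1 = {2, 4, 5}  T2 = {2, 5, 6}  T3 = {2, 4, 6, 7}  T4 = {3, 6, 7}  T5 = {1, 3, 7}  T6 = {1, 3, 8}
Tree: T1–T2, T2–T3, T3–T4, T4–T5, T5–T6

No — bags containing vertex 4 are not connected in the tree.

A tree decomposition must satisfy three properties: every vertex lies in some bag; for every edge, both endpoints lie together in some bag; and for every vertex, the bags containing it form a connected subtree. Here bags containing vertex 4 are not connected in the tree, so the decomposition is invalid.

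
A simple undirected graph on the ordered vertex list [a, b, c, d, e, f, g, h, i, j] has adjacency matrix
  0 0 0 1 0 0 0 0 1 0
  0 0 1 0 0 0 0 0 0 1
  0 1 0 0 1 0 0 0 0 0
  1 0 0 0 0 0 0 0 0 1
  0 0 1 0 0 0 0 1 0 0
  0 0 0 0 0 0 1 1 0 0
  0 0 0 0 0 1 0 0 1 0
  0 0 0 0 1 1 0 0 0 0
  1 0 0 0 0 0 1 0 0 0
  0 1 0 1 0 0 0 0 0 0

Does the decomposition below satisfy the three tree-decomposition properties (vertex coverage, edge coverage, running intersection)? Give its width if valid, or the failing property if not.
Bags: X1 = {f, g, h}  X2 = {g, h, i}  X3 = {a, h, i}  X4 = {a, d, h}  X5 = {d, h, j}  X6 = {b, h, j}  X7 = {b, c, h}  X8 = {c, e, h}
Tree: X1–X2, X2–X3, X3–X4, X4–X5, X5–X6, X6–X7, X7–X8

Yes; width 2.

Every vertex of G appears in some bag (union = {a, b, c, d, e, f, g, h, i, j}); every edge is covered by a bag; and for each vertex v the set of bags containing v is connected in the bag tree. The decomposition is therefore valid. The largest bag has 3 vertices, so the width is 2.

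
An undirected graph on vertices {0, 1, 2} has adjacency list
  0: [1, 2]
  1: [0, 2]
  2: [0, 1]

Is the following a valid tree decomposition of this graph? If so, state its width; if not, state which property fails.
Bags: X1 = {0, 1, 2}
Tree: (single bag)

Every vertex of G appears in some bag (union = {0, 1, 2}); every edge is covered by a bag; and for each vertex v the set of bags containing v is connected in the bag tree. The decomposition is therefore valid. The largest bag has 3 vertices, so the width is 2.

Yes; width 2.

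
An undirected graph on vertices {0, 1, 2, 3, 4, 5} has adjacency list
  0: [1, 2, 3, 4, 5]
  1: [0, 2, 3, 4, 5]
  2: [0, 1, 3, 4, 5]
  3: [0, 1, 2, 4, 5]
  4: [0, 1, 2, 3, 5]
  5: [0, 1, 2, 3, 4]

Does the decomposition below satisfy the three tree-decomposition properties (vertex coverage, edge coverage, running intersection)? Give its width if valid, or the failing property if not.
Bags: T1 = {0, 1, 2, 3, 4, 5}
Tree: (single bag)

Yes; width 5.

Vertex coverage: the bags together contain {0, 1, 2, 3, 4, 5}, the full vertex set. Edge coverage: each edge of G has both endpoints in at least one bag. Running intersection: for every vertex, the bags containing it form a connected subtree. All three properties hold, so this is a valid tree decomposition of width max|bag| − 1 = 5, and hence tw(G) ≤ 5.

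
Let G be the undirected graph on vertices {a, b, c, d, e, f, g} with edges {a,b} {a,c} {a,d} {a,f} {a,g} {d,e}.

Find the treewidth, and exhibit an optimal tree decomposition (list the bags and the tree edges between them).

The largest bag has 2 vertices, giving width 1; this decomposition certifies tw(G) ≤ 1. Any graph with an edge has treewidth ≥ 1, and G has the edge a–b. Hence tw(G) = 1 exactly.

Treewidth 1.
One optimal decomposition is:
Bags: B1 = {a, b}  B2 = {a, f}  B3 = {a, c}  B4 = {a, d}  B5 = {a, g}  B6 = {d, e}
Tree: B1–B2, B2–B3, B2–B4, B4–B5, B4–B6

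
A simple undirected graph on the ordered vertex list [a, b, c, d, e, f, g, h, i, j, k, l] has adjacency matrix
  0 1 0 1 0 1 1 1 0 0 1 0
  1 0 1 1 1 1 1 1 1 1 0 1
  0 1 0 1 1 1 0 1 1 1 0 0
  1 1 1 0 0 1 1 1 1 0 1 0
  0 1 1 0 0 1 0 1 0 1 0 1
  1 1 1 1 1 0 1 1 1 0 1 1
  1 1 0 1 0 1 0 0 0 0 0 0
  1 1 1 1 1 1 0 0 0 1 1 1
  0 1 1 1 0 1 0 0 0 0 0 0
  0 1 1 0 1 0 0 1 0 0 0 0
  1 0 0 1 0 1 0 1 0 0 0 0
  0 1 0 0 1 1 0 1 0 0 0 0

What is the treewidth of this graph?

4

A width-4 tree decomposition is:
Bags: B1 = {b, c, d, f, h}  B2 = {b, c, e, f, h}  B3 = {a, b, d, f, h}  B4 = {b, c, d, f, i}  B5 = {a, b, d, f, g}  B6 = {b, c, e, h, j}  B7 = {a, d, f, h, k}  B8 = {b, e, f, h, l}
Tree: B1–B2, B1–B3, B1–B4, B3–B5, B2–B6, B3–B7, B2–B8
Each bag holds 5 vertices, so the decomposition has width 4, which upper-bounds the treewidth. On the other hand G contains the 5-clique {b, c, e, h, j}. A clique must lie in a single bag of any decomposition, so no decomposition can have width below 4. Hence tw(G) = 4 exactly.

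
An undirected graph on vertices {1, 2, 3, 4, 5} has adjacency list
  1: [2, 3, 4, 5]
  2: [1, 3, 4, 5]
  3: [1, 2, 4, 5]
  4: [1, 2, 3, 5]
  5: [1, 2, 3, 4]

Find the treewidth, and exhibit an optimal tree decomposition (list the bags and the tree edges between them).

With just one bag of size 5, the width is 5 − 1 = 4, so tw(G) ≤ 4. On the other hand G contains the 5-clique {1, 2, 3, 4, 5}. A clique must lie in a single bag of any decomposition, so no decomposition can have width below 4. Therefore the treewidth is 4.

Treewidth 4.
One optimal decomposition is:
Bags: B1 = {1, 2, 3, 4, 5}
Tree: (single bag)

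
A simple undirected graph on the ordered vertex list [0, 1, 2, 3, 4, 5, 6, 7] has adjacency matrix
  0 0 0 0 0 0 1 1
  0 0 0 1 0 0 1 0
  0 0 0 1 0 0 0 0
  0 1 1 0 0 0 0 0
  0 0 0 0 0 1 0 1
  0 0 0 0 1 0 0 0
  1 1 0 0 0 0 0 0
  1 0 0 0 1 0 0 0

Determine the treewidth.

A width-1 tree decomposition is:
Bags: B1 = {2, 3}  B2 = {1, 3}  B3 = {1, 6}  B4 = {0, 6}  B5 = {0, 7}  B6 = {4, 7}  B7 = {4, 5}
Tree: B1–B2, B2–B3, B3–B4, B4–B5, B5–B6, B6–B7
Every bag has size at most 2, so the width is 2 − 1 = 1 and tw(G) ≤ 1. Since G has at least one edge (e.g. 2–3), it is not an edgeless graph, so tw(G) ≥ 1. Combining the bounds, tw(G) = 1.

1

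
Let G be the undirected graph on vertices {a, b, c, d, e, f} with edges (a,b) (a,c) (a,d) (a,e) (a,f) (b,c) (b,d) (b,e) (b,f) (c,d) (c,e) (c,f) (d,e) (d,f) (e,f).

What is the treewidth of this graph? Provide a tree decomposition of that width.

With just one bag of size 6, the width is 6 − 1 = 5, so tw(G) ≤ 5. Conversely, {a, b, c, d, e, f} is a clique of size 6, and the vertices of any clique must share a bag in every tree decomposition; so some bag has ≥ 6 vertices and tw(G) ≥ 5. Therefore the treewidth is 5.

Treewidth 5.
Bags: B1 = {a, b, c, d, e, f}
Tree: (single bag)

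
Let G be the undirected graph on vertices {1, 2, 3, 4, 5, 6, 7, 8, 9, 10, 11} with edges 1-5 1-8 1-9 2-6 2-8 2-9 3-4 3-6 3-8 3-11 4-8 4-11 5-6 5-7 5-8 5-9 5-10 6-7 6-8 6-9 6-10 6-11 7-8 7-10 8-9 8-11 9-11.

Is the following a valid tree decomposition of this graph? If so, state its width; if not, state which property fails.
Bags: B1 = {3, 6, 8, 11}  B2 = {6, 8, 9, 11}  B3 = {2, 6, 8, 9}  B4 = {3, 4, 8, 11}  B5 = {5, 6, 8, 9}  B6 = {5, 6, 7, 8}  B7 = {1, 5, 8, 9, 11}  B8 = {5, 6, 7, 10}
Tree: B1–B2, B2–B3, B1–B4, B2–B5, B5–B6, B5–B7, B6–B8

A tree decomposition must satisfy three properties: every vertex lies in some bag; for every edge, both endpoints lie together in some bag; and for every vertex, the bags containing it form a connected subtree. Here bags containing vertex 11 are not connected in the tree, so the decomposition is invalid.

No — bags containing vertex 11 are not connected in the tree.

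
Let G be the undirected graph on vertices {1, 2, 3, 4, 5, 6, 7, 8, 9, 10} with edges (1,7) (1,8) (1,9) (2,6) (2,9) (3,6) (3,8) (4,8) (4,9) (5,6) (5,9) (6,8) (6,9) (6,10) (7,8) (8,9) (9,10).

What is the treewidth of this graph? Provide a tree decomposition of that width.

Every bag has size at most 3, so the width is 3 − 1 = 2 and tw(G) ≤ 2. On the other hand G contains the 3-clique {1, 8, 9}. A clique must lie in a single bag of any decomposition, so no decomposition can have width below 2. Combining the bounds, tw(G) = 2.

Treewidth 2.
One optimal decomposition is:
Bags: B1 = {6, 8, 9}  B2 = {3, 6, 8}  B3 = {1, 8, 9}  B4 = {2, 6, 9}  B5 = {5, 6, 9}  B6 = {6, 9, 10}  B7 = {4, 8, 9}  B8 = {1, 7, 8}
Tree: B1–B2, B1–B3, B1–B4, B1–B5, B1–B6, B1–B7, B3–B8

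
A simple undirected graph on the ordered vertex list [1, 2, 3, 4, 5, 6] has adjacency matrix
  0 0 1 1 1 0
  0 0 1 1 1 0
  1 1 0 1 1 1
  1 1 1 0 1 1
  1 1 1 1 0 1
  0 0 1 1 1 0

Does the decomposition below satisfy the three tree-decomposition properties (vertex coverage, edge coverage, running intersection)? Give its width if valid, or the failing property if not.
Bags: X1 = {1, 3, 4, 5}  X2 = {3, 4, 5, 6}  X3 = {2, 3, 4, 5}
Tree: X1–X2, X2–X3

Every vertex of G appears in some bag (union = {1, 2, 3, 4, 5, 6}); every edge is covered by a bag; and for each vertex v the set of bags containing v is connected in the bag tree. The decomposition is therefore valid. The largest bag has 4 vertices, so the width is 3.

Yes; width 3.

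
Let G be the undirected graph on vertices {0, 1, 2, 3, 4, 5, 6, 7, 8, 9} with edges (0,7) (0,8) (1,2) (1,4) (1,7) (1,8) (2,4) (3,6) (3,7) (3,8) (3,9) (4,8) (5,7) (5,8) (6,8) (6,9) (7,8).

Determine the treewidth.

A width-2 tree decomposition is:
Bags: B1 = {3, 7, 8}  B2 = {1, 7, 8}  B3 = {1, 4, 8}  B4 = {3, 6, 8}  B5 = {0, 7, 8}  B6 = {3, 6, 9}  B7 = {5, 7, 8}  B8 = {1, 2, 4}
Tree: B1–B2, B2–B3, B1–B4, B1–B5, B4–B6, B2–B7, B3–B8
Each bag holds 3 vertices, so the decomposition has width 2, which upper-bounds the treewidth. On the other hand G contains the 3-clique {1, 4, 8}. A clique must lie in a single bag of any decomposition, so no decomposition can have width below 2. Hence tw(G) = 2 exactly.

2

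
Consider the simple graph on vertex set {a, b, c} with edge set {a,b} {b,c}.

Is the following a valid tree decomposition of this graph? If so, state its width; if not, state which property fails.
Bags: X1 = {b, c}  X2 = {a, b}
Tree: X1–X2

Every vertex of G appears in some bag (union = {a, b, c}); every edge is covered by a bag; and for each vertex v the set of bags containing v is connected in the bag tree. The decomposition is therefore valid. The largest bag has 2 vertices, so the width is 1.

Yes; width 1.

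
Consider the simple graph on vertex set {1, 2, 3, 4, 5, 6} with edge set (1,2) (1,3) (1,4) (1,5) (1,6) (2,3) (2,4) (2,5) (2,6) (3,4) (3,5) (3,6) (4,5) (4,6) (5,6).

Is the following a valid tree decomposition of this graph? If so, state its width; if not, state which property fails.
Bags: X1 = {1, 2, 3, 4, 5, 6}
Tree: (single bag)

Vertex coverage: the bags together contain {1, 2, 3, 4, 5, 6}, the full vertex set. Edge coverage: each edge of G has both endpoints in at least one bag. Running intersection: for every vertex, the bags containing it form a connected subtree. All three properties hold, so this is a valid tree decomposition of width max|bag| − 1 = 5, and hence tw(G) ≤ 5.

Yes; width 5.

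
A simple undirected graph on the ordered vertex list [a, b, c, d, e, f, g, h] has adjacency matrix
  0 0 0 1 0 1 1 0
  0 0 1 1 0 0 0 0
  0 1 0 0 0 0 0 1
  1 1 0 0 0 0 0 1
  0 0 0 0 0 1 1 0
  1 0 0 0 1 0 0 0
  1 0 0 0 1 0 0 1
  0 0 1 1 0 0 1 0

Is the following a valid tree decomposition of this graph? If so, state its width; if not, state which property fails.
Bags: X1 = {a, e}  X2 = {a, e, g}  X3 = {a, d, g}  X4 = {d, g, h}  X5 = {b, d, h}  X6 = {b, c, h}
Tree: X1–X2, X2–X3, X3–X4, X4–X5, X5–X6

A tree decomposition must satisfy three properties: every vertex lies in some bag; for every edge, both endpoints lie together in some bag; and for every vertex, the bags containing it form a connected subtree. Here vertex f appears in no bag, so the decomposition is invalid.

No — vertex f appears in no bag.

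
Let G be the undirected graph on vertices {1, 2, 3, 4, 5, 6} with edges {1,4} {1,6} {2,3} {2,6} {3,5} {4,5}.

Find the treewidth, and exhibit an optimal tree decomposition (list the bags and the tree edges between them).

Treewidth 2.
One optimal decomposition is:
Bags: B1 = {3, 4, 5}  B2 = {1, 3, 4}  B3 = {1, 3, 6}  B4 = {2, 3, 6}
Tree: B1–B2, B2–B3, B3–B4

Every bag has size at most 3, so the width is 3 − 1 = 2 and tw(G) ≤ 2. For the lower bound, G contains the cycle 3–5–4–1–6–2–3, so G is not a forest; only forests have treewidth ≤ 1, hence tw(G) ≥ 2. Hence tw(G) = 2 exactly.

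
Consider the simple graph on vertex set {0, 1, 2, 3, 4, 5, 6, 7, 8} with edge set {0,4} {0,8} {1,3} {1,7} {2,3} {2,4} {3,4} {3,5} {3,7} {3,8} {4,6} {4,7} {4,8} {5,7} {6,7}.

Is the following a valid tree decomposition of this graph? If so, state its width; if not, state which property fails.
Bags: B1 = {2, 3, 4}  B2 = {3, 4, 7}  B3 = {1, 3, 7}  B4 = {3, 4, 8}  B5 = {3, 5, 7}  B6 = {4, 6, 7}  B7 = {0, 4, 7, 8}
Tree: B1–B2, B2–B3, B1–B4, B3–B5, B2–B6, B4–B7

No — bags containing vertex 7 are not connected in the tree.

A tree decomposition must satisfy three properties: every vertex lies in some bag; for every edge, both endpoints lie together in some bag; and for every vertex, the bags containing it form a connected subtree. Here bags containing vertex 7 are not connected in the tree, so the decomposition is invalid.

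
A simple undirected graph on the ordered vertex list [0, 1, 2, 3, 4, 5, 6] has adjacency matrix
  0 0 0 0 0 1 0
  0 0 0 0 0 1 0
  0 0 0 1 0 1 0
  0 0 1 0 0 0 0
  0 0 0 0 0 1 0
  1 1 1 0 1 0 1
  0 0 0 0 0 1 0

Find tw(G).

1

A width-1 tree decomposition is:
Bags: B1 = {4, 5}  B2 = {2, 5}  B3 = {2, 3}  B4 = {5, 6}  B5 = {1, 5}  B6 = {0, 5}
Tree: B1–B2, B2–B3, B2–B4, B4–B5, B1–B6
Every bag has size at most 2, so the width is 2 − 1 = 1 and tw(G) ≤ 1. G has an edge, so its treewidth is at least 1. Therefore the treewidth is 1.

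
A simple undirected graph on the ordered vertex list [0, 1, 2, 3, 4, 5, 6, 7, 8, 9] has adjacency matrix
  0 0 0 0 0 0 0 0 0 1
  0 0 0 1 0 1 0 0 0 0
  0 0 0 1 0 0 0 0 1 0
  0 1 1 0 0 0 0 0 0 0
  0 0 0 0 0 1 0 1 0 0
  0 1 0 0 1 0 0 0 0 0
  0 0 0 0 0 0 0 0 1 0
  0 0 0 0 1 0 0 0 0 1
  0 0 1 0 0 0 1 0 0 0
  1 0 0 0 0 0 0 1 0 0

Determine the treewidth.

1

A width-1 tree decomposition is:
Bags: B1 = {0, 9}  B2 = {7, 9}  B3 = {4, 7}  B4 = {4, 5}  B5 = {1, 5}  B6 = {1, 3}  B7 = {2, 3}  B8 = {2, 8}  B9 = {6, 8}
Tree: B1–B2, B2–B3, B3–B4, B4–B5, B5–B6, B6–B7, B7–B8, B8–B9
The largest bag has 2 vertices, giving width 1; this decomposition certifies tw(G) ≤ 1. G has an edge, so its treewidth is at least 1. The upper and lower bounds meet at 1, so that is the treewidth.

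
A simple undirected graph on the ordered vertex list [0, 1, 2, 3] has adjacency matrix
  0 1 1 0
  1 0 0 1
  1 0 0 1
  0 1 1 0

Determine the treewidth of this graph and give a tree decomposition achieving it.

The largest bag has 3 vertices, giving width 2; this decomposition certifies tw(G) ≤ 2. The edges 0–2–3–1–0 form a cycle, so G is not a tree and its treewidth is at least 2. The upper and lower bounds meet at 2, so that is the treewidth.

Treewidth 2.
One optimal decomposition is:
Bags: B1 = {0, 2, 3}  B2 = {0, 1, 3}
Tree: B1–B2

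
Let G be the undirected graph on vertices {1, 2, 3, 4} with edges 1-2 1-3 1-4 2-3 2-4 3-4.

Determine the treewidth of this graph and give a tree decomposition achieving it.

A single bag containing all 4 vertices is trivially a valid decomposition of width 3. Conversely, {1, 2, 3, 4} is a clique of size 4, and the vertices of any clique must share a bag in every tree decomposition; so some bag has ≥ 4 vertices and tw(G) ≥ 3. The upper and lower bounds meet at 3, so that is the treewidth.

Treewidth 3.
One such decomposition:
Bags: B1 = {1, 2, 3, 4}
Tree: (single bag)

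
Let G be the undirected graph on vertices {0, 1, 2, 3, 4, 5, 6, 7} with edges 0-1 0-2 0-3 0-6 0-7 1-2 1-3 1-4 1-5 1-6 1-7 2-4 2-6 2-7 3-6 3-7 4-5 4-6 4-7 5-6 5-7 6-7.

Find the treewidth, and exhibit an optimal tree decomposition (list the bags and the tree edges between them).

Treewidth 4.
One optimal decomposition is:
Bags: B1 = {1, 2, 4, 6, 7}  B2 = {1, 4, 5, 6, 7}  B3 = {0, 1, 2, 6, 7}  B4 = {0, 1, 3, 6, 7}
Tree: B1–B2, B1–B3, B3–B4

The largest bag has 5 vertices, giving width 4; this decomposition certifies tw(G) ≤ 4. Conversely, {0, 1, 2, 6, 7} is a clique of size 5, and the vertices of any clique must share a bag in every tree decomposition; so some bag has ≥ 5 vertices and tw(G) ≥ 4. Therefore the treewidth is 4.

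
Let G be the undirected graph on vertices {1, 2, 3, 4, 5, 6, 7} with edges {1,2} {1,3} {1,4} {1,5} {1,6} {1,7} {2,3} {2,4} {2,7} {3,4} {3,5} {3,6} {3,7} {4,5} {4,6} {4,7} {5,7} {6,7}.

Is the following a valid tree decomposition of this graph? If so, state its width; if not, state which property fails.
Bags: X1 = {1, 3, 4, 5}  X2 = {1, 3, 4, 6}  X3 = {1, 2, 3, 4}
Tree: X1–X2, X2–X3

No — vertex 7 appears in no bag.

A tree decomposition must satisfy three properties: every vertex lies in some bag; for every edge, both endpoints lie together in some bag; and for every vertex, the bags containing it form a connected subtree. Here vertex 7 appears in no bag, so the decomposition is invalid.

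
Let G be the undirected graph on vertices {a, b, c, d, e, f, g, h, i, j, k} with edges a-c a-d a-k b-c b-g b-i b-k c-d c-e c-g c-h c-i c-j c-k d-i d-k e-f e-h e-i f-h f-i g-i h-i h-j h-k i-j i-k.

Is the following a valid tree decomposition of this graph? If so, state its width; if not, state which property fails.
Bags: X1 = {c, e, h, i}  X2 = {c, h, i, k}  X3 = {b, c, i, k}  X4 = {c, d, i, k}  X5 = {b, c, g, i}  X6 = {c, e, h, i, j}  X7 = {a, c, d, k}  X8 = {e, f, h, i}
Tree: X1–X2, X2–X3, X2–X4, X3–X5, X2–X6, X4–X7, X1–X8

A tree decomposition must satisfy three properties: every vertex lies in some bag; for every edge, both endpoints lie together in some bag; and for every vertex, the bags containing it form a connected subtree. Here bags containing vertex e are not connected in the tree, so the decomposition is invalid.

No — bags containing vertex e are not connected in the tree.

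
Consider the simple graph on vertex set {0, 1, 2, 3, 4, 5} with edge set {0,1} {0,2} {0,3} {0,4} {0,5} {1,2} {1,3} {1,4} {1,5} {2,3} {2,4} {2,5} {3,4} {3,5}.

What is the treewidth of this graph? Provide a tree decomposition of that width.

The largest bag has 5 vertices, giving width 4; this decomposition certifies tw(G) ≤ 4. Conversely, {0, 1, 2, 3, 4} is a clique of size 5, and the vertices of any clique must share a bag in every tree decomposition; so some bag has ≥ 5 vertices and tw(G) ≥ 4. Combining the bounds, tw(G) = 4.

Treewidth 4.
Bags: B1 = {0, 1, 2, 3, 4}  B2 = {0, 1, 2, 3, 5}
Tree: B1–B2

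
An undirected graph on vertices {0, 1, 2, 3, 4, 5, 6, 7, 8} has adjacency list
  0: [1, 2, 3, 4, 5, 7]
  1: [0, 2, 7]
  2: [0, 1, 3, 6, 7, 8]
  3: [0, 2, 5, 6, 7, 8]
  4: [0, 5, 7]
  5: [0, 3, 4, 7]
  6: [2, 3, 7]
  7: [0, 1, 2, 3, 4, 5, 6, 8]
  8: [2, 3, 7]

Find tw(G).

3

A width-3 tree decomposition is:
Bags: B1 = {2, 3, 7, 8}  B2 = {0, 2, 3, 7}  B3 = {0, 3, 5, 7}  B4 = {0, 1, 2, 7}  B5 = {0, 4, 5, 7}  B6 = {2, 3, 6, 7}
Tree: B1–B2, B2–B3, B2–B4, B3–B5, B2–B6
Each bag holds 4 vertices, so the decomposition has width 3, which upper-bounds the treewidth. On the other hand G contains the 4-clique {0, 1, 2, 7}. A clique must lie in a single bag of any decomposition, so no decomposition can have width below 3. Hence tw(G) = 3 exactly.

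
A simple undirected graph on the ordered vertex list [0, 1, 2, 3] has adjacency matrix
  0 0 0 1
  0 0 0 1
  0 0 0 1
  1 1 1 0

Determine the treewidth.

1

A width-1 tree decomposition is:
Bags: B1 = {0, 3}  B2 = {2, 3}  B3 = {1, 3}
Tree: B1–B2, B2–B3
The largest bag has 2 vertices, giving width 1; this decomposition certifies tw(G) ≤ 1. Any graph with an edge has treewidth ≥ 1, and G has the edge 3–0. Combining the bounds, tw(G) = 1.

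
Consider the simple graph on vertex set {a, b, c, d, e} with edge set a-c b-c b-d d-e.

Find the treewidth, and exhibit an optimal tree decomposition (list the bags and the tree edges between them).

Every bag has size at most 2, so the width is 2 − 1 = 1 and tw(G) ≤ 1. Any graph with an edge has treewidth ≥ 1, and G has the edge e–d. Hence tw(G) = 1 exactly.

Treewidth 1.
Bags: B1 = {d, e}  B2 = {b, d}  B3 = {b, c}  B4 = {a, c}
Tree: B1–B2, B2–B3, B3–B4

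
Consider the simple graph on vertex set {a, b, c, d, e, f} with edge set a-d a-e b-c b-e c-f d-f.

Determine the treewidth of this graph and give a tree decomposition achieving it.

Each bag holds 3 vertices, so the decomposition has width 2, which upper-bounds the treewidth. The edges c–b–e–a–d–f–c form a cycle, so G is not a tree and its treewidth is at least 2. Hence tw(G) = 2 exactly.

Treewidth 2.
Bags: B1 = {b, c, e}  B2 = {a, c, e}  B3 = {a, c, d}  B4 = {c, d, f}
Tree: B1–B2, B2–B3, B3–B4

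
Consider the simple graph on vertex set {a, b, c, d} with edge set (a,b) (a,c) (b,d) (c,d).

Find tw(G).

A width-2 tree decomposition is:
Bags: B1 = {a, b, d}  B2 = {a, c, d}
Tree: B1–B2
Each bag holds 3 vertices, so the decomposition has width 2, which upper-bounds the treewidth. The edges d–b–a–c–d form a cycle, so G is not a tree and its treewidth is at least 2. The upper and lower bounds meet at 2, so that is the treewidth.

2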